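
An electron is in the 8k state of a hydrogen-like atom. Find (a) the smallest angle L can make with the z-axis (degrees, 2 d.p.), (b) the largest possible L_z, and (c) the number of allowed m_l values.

θ_min ≈ 20.70°; L_z,max = 7ℏ; 15 values

8k means n = 8, l = 7.
cos θ_min = 7/√56, so θ_min ≈ 20.70°.
L_z,max = lℏ = 7ℏ.
There are 2l+1 = 15 values of m_l.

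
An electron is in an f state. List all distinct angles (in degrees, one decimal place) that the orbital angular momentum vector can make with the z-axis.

θ ∈ {30.0°, 54.7°, 73.2°, 90.0°, 106.8°, 125.3°, 150.0°}

The letter f corresponds to l = 3.
|L| = ℏ√(l(l+1)) = 2√3 ℏ.
cos θ = m_l/√12 for each m_l ∈ {-3, -2, -1, 0, 1, 2, 3}.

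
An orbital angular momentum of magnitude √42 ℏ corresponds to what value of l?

(|L|/ℏ)² = l(l+1) = 42.
l² + l − 42 = 0 ⇒ l = 6.

l = 6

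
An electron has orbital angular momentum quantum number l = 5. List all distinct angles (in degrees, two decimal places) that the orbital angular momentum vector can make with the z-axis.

|L| = √(l(l+1)) ℏ = √30 ℏ.
cos θ = m_l/√30 for each m_l ∈ {-5, -4, -3, -2, -1, 0, 1, 2, 3, 4, 5}.

θ ∈ {24.09°, 43.09°, 56.79°, 68.58°, 79.48°, 90.00°, 100.52°, 111.42°, 123.21°, 136.91°, 155.91°}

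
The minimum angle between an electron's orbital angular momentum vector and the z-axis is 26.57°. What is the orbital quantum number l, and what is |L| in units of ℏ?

At minimum angle, m_l = l, so cos θ = l/√(l(l+1)); cos²θ = l/(l+1) = 0.7999.
l = cos²θ/sin²θ ≈ 4.
Then |L| = ℏ√(4·5) = 2√5 ℏ.

l = 4, |L| = 2√5 ℏ ≈ 4.472ℏ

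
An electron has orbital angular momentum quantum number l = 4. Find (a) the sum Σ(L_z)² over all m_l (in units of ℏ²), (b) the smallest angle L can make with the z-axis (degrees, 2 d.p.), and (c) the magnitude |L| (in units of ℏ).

Σ m_l² = 60, so Σ(L_z)² = 60 ℏ².
cos θ_min = 4/√20, so θ_min ≈ 26.57°.
|L| = ℏ√(4·5) = 2√5 ℏ ≈ 4.472ℏ.

Σ(L_z)² = 60 ℏ²; θ_min ≈ 26.57°; |L| = 2√5 ℏ ≈ 4.472ℏ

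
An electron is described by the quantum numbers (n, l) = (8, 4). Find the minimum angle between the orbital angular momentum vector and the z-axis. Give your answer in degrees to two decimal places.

|L|² = l(l+1)ℏ² = 20ℏ², so |L| = 2√5 ℏ.
The smallest angle corresponds to the largest L_z, i.e. m_l = l = 4, giving L_z = 4ℏ.
cos θ_min = 4/√20, so θ_min ≈ 26.57°.

θ_min ≈ 26.57°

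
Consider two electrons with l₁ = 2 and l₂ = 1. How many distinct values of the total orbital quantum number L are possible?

The total orbital quantum number L ranges from |l₁ − l₂| to l₁ + l₂ in integer steps.
L ∈ {1, 2, 3}.
That is 3 values.

3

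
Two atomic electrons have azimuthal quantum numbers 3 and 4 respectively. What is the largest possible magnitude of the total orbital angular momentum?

|L_tot|_max = 2√14 ℏ ≈ 7.483ℏ

Angular momentum addition gives L = |l₁ − l₂|, …, l₁ + l₂.
Allowed values: L = 1, 2, 3, 4, 5, 6, 7.
The largest magnitude corresponds to L = 7: |L_tot| = ℏ√(7·8) = 2√14 ℏ.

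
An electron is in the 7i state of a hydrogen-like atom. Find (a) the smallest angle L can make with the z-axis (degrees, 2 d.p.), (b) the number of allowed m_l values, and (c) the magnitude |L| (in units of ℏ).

θ_min ≈ 22.21°; 13 values; |L| = √42 ℏ ≈ 6.481ℏ

For 7i, l = 6.
cos θ_min = 6/√42, so θ_min ≈ 22.21°.
There are 2l+1 = 13 values of m_l.
|L| = ℏ√(6·7) = √42 ℏ ≈ 6.481ℏ.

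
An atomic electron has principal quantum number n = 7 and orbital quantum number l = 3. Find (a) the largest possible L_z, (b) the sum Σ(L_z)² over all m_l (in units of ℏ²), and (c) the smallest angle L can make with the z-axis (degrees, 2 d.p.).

L_z,max = 3ℏ; Σ(L_z)² = 28 ℏ²; θ_min ≈ 30.00°

L_z,max = lℏ = 3ℏ.
Σ m_l² = 28, so Σ(L_z)² = 28 ℏ².
cos θ_min = 3/√12, so θ_min ≈ 30.00°.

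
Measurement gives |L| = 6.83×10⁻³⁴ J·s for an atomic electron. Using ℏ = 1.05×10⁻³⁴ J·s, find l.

l = 6

Dividing by ℏ: |L|/ℏ ≈ 6.505.
Set l(l+1) = 42.31; the integer solution is l = 6.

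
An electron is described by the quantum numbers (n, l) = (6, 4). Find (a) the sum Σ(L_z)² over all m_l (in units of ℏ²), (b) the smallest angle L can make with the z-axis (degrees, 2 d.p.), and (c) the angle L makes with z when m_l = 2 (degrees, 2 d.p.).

Σ(L_z)² = 60 ℏ²; θ_min ≈ 26.57°; θ(m_l=2) ≈ 63.43°

Σ m_l² = 60, so Σ(L_z)² = 60 ℏ².
cos θ_min = 4/√20, so θ_min ≈ 26.57°.
For m_l = 2: cos θ = 2/√20, θ ≈ 63.43°.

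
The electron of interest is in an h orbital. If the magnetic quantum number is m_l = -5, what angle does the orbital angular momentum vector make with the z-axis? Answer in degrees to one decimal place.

H corresponds to l = 5.
|L|² = l(l+1)ℏ² = 30ℏ², so |L| = √30 ℏ.
L_z = m_l ℏ = −5ℏ.
cos θ = L_z/|L| = -5/√30, so θ ≈ 155.9°.

θ ≈ 155.9°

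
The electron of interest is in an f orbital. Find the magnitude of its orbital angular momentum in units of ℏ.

For an f orbital, l = 3.
|L| = ℏ√(l(l+1)) = ℏ√(3·4) = 2√3 ℏ

|L| = 2√3 ℏ ≈ 3.464ℏ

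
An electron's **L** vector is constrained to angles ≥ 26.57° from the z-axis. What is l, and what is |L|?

cos θ_min = l/√(l(l+1)) = √(l/(l+1)), so l/(l+1) = cos²(26.57°) = 0.7999.
l = cos²θ/sin²θ ≈ 4.
Then |L| = ℏ√(4·5) = 2√5 ℏ.

l = 4, |L| = 2√5 ℏ ≈ 4.472ℏ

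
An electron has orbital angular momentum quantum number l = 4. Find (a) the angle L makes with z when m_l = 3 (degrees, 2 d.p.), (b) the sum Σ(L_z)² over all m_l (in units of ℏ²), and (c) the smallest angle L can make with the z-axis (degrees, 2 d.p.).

For m_l = 3: cos θ = 3/√20, θ ≈ 47.87°.
Σ m_l² = 60, so Σ(L_z)² = 60 ℏ².
cos θ_min = 4/√20, so θ_min ≈ 26.57°.

θ(m_l=3) ≈ 47.87°; Σ(L_z)² = 60 ℏ²; θ_min ≈ 26.57°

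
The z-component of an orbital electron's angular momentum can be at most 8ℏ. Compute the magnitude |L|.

|L| = 6√2 ℏ ≈ 8.485ℏ

L_z,max = lℏ, so l = 8.
|L| = √(l(l+1)) ℏ = 6√2 ℏ.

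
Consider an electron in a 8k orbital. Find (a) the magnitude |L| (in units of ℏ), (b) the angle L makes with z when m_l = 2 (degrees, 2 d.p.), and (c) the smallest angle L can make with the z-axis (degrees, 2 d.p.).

8k means n = 8, l = 7.
|L| = ℏ√(7·8) = 2√14 ℏ ≈ 7.483ℏ.
For m_l = 2: cos θ = 2/√56, θ ≈ 74.50°.
cos θ_min = 7/√56, so θ_min ≈ 20.70°.

|L| = 2√14 ℏ ≈ 7.483ℏ; θ(m_l=2) ≈ 74.50°; θ_min ≈ 20.70°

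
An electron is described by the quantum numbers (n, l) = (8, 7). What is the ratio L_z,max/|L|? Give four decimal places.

L_z,max/|L| = 0.9354

|L| = 2√14 ℏ ≈ 7.4833ℏ, while L_z,max = lℏ = 7ℏ.
L_z,max/|L| = 7/√56 = 0.9354.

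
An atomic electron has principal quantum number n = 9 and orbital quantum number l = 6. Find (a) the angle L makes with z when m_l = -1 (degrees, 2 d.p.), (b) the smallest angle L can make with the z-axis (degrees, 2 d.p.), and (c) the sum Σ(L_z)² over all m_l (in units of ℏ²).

For m_l = -1: cos θ = -1/√42, θ ≈ 98.88°.
cos θ_min = 6/√42, so θ_min ≈ 22.21°.
Σ m_l² = 182, so Σ(L_z)² = 182 ℏ².

θ(m_l=-1) ≈ 98.88°; θ_min ≈ 22.21°; Σ(L_z)² = 182 ℏ²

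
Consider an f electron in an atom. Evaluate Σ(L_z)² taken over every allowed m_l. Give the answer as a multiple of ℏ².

Σ(L_z)² = 28 ℏ²

F corresponds to l = 3.
The allowed m_l values are -3, -2, -1, 0, 1, 2, 3.
Σ m_l² = 2·(1 + 4 + 9) = 28.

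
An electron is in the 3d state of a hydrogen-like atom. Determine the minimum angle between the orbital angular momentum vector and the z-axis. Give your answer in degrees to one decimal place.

For 3d, l = 2.
|L| = ℏ√(l(l+1)) = √6 ℏ.
The smallest angle corresponds to the largest L_z, i.e. m_l = l = 2, giving L_z = 2ℏ.
cos θ_min = 2/√6, so θ_min ≈ 35.3°.

θ_min ≈ 35.3°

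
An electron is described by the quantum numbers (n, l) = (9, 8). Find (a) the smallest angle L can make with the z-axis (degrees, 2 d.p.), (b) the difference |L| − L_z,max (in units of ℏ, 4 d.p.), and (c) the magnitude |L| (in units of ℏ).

θ_min ≈ 19.47°; |L|−L_z,max ≈ 0.4853ℏ; |L| = 6√2 ℏ ≈ 8.485ℏ

cos θ_min = 8/√72, so θ_min ≈ 19.47°.
|L| − L_z,max = (6√2 − 8)ℏ ≈ 0.4853ℏ.
|L| = ℏ√(8·9) = 6√2 ℏ ≈ 8.485ℏ.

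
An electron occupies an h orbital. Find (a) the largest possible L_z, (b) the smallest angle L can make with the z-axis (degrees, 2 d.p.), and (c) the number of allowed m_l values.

L_z,max = 5ℏ; θ_min ≈ 24.09°; 11 values

An h state has l = 5.
L_z,max = lℏ = 5ℏ.
cos θ_min = 5/√30, so θ_min ≈ 24.09°.
There are 2l+1 = 11 values of m_l.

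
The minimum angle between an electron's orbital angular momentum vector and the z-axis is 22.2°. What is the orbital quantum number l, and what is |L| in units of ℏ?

At minimum angle, m_l = l, so cos θ = l/√(l(l+1)); cos²θ = l/(l+1) = 0.8572.
l = cos²θ/sin²θ ≈ 6.
Then |L| = ℏ√(6·7) = √42 ℏ.

l = 6, |L| = √42 ℏ ≈ 6.481ℏ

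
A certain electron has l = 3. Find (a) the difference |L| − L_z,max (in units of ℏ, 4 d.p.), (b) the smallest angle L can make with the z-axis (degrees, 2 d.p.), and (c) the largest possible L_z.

|L|−L_z,max ≈ 0.4641ℏ; θ_min ≈ 30.00°; L_z,max = 3ℏ

|L| − L_z,max = (2√3 − 3)ℏ ≈ 0.4641ℏ.
cos θ_min = 3/√12, so θ_min ≈ 30.00°.
L_z,max = lℏ = 3ℏ.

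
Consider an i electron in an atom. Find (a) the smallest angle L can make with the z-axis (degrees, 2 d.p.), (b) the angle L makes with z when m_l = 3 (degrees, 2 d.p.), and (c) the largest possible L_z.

For an i orbital, l = 6.
cos θ_min = 6/√42, so θ_min ≈ 22.21°.
For m_l = 3: cos θ = 3/√42, θ ≈ 62.42°.
L_z,max = lℏ = 6ℏ.

θ_min ≈ 22.21°; θ(m_l=3) ≈ 62.42°; L_z,max = 6ℏ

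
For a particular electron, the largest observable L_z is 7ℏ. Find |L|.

|L| = 2√14 ℏ ≈ 7.483ℏ

L_z,max = lℏ, so l = 7.
|L| = √(l(l+1)) ℏ = 2√14 ℏ.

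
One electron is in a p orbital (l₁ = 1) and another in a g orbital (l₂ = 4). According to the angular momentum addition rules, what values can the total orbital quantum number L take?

By the triangle rule, |l₁ − l₂| ≤ L ≤ l₁ + l₂.
L ∈ {3, 4, 5}.

L = 3, 4, 5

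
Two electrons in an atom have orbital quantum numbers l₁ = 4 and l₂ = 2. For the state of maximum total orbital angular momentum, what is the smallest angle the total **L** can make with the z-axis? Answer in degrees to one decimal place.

Angular momentum addition gives L = |l₁ − l₂|, …, l₁ + l₂.
L ∈ {2, 3, 4, 5, 6}.
The maximum is L = 6, with |L_tot| = ℏ√(6·7) = √42 ℏ.
The minimum angle with z is arccos(6/√42) ≈ 22.2°.

θ_min ≈ 22.2°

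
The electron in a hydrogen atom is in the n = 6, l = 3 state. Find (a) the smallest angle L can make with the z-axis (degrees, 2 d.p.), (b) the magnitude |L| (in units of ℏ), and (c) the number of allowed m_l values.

θ_min ≈ 30.00°; |L| = 2√3 ℏ ≈ 3.464ℏ; 7 values

cos θ_min = 3/√12, so θ_min ≈ 30.00°.
|L| = ℏ√(3·4) = 2√3 ℏ ≈ 3.464ℏ.
There are 2l+1 = 7 values of m_l.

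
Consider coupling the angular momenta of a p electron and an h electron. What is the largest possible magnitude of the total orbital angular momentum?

L runs from |1 − 5| = 4 to 1 + 5 = 6.
Allowed values: L = 4, 5, 6.
The largest magnitude corresponds to L = 6: |L_tot| = ℏ√(6·7) = √42 ℏ.

|L_tot|_max = √42 ℏ ≈ 6.481ℏ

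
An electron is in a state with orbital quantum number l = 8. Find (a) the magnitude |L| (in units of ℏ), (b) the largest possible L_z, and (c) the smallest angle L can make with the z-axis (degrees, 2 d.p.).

|L| = 6√2 ℏ ≈ 8.485ℏ; L_z,max = 8ℏ; θ_min ≈ 19.47°

|L| = ℏ√(8·9) = 6√2 ℏ ≈ 8.485ℏ.
L_z,max = lℏ = 8ℏ.
cos θ_min = 8/√72, so θ_min ≈ 19.47°.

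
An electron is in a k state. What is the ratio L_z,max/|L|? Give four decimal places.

The letter k corresponds to l = 7.
|L| = 2√14 ℏ ≈ 7.4833ℏ, while L_z,max = lℏ = 7ℏ.
L_z,max/|L| = 7/√56 = 0.9354.

L_z,max/|L| = 0.9354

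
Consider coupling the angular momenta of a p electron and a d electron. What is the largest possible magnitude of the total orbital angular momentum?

By the triangle rule, |l₁ − l₂| ≤ L ≤ l₁ + l₂.
L ∈ {1, 2, 3}.
The largest magnitude corresponds to L = 3: |L_tot| = ℏ√(3·4) = 2√3 ℏ.

|L_tot|_max = 2√3 ℏ ≈ 3.464ℏ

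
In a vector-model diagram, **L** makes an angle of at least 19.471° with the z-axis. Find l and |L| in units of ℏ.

l = 8, |L| = 6√2 ℏ ≈ 8.485ℏ

cos²θ_min = l/(l+1) = 0.8889.
Solving: l = 8.
Then |L| = ℏ√(8·9) = 6√2 ℏ.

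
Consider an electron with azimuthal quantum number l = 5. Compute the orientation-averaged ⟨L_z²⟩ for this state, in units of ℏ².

The allowed m_l values are -5, -4, -3, -2, -1, 0, 1, 2, 3, 4, 5.
⟨L_z²⟩ = ℏ²·(Σ m_l²)/(2l+1) = ℏ²·110/11 = 10ℏ².

⟨L_z²⟩ = 10 ℏ²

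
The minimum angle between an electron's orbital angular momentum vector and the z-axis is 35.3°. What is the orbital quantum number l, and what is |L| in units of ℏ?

l = 2, |L| = √6 ℏ ≈ 2.449ℏ

At minimum angle, m_l = l, so cos θ = l/√(l(l+1)); cos²θ = l/(l+1) = 0.6661.
Solving: l = 2.
Then |L| = ℏ√(2·3) = √6 ℏ.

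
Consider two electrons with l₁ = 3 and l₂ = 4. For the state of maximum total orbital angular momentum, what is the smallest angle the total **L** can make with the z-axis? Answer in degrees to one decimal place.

θ_min ≈ 20.7°

By the triangle rule, |l₁ − l₂| ≤ L ≤ l₁ + l₂.
Allowed values: L = 1, 2, 3, 4, 5, 6, 7.
The maximum is L = 7, with |L_tot| = ℏ√(7·8) = 2√14 ℏ.
The minimum angle with z is arccos(7/√56) ≈ 20.7°.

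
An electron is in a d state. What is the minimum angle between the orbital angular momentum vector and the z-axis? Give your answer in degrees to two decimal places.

θ_min ≈ 35.26°

For a d orbital, l = 2.
|L| = √(l(l+1)) ℏ = √6 ℏ.
The smallest angle corresponds to the largest L_z, i.e. m_l = l = 2, giving L_z = 2ℏ.
cos θ_min = 2/√6, so θ_min ≈ 35.26°.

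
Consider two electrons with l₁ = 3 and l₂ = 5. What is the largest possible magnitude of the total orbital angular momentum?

|L_tot|_max = 6√2 ℏ ≈ 8.485ℏ

L runs from |3 − 5| = 2 to 3 + 5 = 8.
Allowed values: L = 2, 3, 4, 5, 6, 7, 8.
The largest magnitude corresponds to L = 8: |L_tot| = ℏ√(8·9) = 6√2 ℏ.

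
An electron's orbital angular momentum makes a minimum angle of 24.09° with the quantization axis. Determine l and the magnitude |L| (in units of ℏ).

l = 5, |L| = √30 ℏ ≈ 5.477ℏ

cos θ_min = l/√(l(l+1)) = √(l/(l+1)), so l/(l+1) = cos²(24.09°) = 0.8334.
Solving: l = 5.
Then |L| = ℏ√(5·6) = √30 ℏ.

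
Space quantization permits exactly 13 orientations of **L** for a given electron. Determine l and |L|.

Since there are 2l+1 = 13 values of m_l, l = 6.
Then |L| = √(l(l+1)) ℏ = √42 ℏ.

l = 6, |L| = √42 ℏ ≈ 6.481ℏ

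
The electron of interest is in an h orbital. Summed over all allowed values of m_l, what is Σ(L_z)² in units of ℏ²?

H corresponds to l = 5.
The allowed m_l values are -5, -4, -3, -2, -1, 0, 1, 2, 3, 4, 5.
Σ m_l² = 2·(1 + 4 + 9 + 16 + 25) = 110.

Σ(L_z)² = 110 ℏ²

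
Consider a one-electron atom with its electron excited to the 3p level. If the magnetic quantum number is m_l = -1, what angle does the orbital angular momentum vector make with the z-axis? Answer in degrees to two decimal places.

θ ≈ 135.00°

The 3p level has l = 1.
|L| = √(l(l+1)) ℏ = √2 ℏ.
L_z = m_l ℏ = −1ℏ.
cos θ = L_z/|L| = -1/√2, so θ ≈ 135.00°.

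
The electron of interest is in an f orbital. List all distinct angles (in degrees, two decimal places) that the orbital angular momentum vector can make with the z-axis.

θ ∈ {30.00°, 54.74°, 73.22°, 90.00°, 106.78°, 125.26°, 150.00°}

For an f orbital, l = 3.
|L| = √(l(l+1)) ℏ = 2√3 ℏ.
cos θ = m_l/√12 for each m_l ∈ {-3, -2, -1, 0, 1, 2, 3}.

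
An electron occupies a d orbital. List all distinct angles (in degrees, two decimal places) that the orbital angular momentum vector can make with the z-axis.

For a d orbital, l = 2.
|L| = √(l(l+1)) ℏ = √6 ℏ.
cos θ = m_l/√6 for each m_l ∈ {-2, -1, 0, 1, 2}.

θ ∈ {35.26°, 65.91°, 90.00°, 114.09°, 144.74°}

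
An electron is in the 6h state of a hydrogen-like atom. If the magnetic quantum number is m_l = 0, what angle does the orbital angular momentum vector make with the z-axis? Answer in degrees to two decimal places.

θ ≈ 90.00°

6h means n = 6, l = 5.
|L|² = l(l+1)ℏ² = 30ℏ², so |L| = √30 ℏ.
L_z = m_l ℏ = 0ℏ.
cos θ = L_z/|L| = 0/√30, so θ ≈ 90.00°.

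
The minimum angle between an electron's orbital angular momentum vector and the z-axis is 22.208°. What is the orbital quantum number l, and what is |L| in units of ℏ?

At minimum angle, m_l = l, so cos θ = l/√(l(l+1)); cos²θ = l/(l+1) = 0.8571.
l = cos²θ/sin²θ ≈ 6.
Then |L| = ℏ√(6·7) = √42 ℏ.

l = 6, |L| = √42 ℏ ≈ 6.481ℏ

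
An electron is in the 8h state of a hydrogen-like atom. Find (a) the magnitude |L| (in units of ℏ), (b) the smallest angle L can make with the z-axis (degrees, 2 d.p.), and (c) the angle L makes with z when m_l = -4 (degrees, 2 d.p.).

8h means n = 8, l = 5.
|L| = ℏ√(5·6) = √30 ℏ ≈ 5.477ℏ.
cos θ_min = 5/√30, so θ_min ≈ 24.09°.
For m_l = -4: cos θ = -4/√30, θ ≈ 136.91°.

|L| = √30 ℏ ≈ 5.477ℏ; θ_min ≈ 24.09°; θ(m_l=-4) ≈ 136.91°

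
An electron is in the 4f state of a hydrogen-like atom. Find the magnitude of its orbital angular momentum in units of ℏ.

4f means n = 4, l = 3.
|L| = ℏ√(l(l+1)) = ℏ√(3·4) = 2√3 ℏ

|L| = 2√3 ℏ ≈ 3.464ℏ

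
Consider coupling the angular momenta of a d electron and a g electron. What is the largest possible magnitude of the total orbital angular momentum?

By the triangle rule, |l₁ − l₂| ≤ L ≤ l₁ + l₂.
Allowed values: L = 2, 3, 4, 5, 6.
The largest magnitude corresponds to L = 6: |L_tot| = ℏ√(6·7) = √42 ℏ.

|L_tot|_max = √42 ℏ ≈ 6.481ℏ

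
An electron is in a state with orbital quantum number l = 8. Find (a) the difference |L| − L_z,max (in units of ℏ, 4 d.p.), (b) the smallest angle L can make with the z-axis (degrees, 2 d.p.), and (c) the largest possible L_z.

|L| − L_z,max = (6√2 − 8)ℏ ≈ 0.4853ℏ.
cos θ_min = 8/√72, so θ_min ≈ 19.47°.
L_z,max = lℏ = 8ℏ.

|L|−L_z,max ≈ 0.4853ℏ; θ_min ≈ 19.47°; L_z,max = 8ℏ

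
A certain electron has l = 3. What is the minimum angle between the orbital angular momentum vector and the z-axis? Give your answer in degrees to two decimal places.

|L|² = l(l+1)ℏ² = 12ℏ², so |L| = 2√3 ℏ.
The smallest angle corresponds to the largest L_z, i.e. m_l = l = 3, giving L_z = 3ℏ.
cos θ_min = 3/√12, so θ_min ≈ 30.00°.

θ_min ≈ 30.00°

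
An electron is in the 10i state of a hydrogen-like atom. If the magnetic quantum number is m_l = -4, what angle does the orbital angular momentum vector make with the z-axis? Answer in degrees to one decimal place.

θ ≈ 128.1°

The 10i subshell has l = 6.
|L| = √(l(l+1)) ℏ = √42 ℏ.
L_z = m_l ℏ = −4ℏ.
cos θ = L_z/|L| = -4/√42, so θ ≈ 128.1°.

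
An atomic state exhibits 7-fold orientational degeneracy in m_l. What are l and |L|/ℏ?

l = 3, |L| = 2√3 ℏ ≈ 3.464ℏ

2l + 1 = 7 ⇒ l = 3.
|L| = ℏ√(l(l+1)) = ℏ√(3·4) = 2√3 ℏ.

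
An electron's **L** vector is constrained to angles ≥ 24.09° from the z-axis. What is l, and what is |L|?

At minimum angle, m_l = l, so cos θ = l/√(l(l+1)); cos²θ = l/(l+1) = 0.8334.
Thus l = 0.8334/(1 − 0.8334) ≈ 5.
Then |L| = ℏ√(5·6) = √30 ℏ.

l = 5, |L| = √30 ℏ ≈ 5.477ℏ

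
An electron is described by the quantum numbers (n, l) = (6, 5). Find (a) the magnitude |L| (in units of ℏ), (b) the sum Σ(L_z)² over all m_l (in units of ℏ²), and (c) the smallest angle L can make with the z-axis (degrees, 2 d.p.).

|L| = √30 ℏ ≈ 5.477ℏ; Σ(L_z)² = 110 ℏ²; θ_min ≈ 24.09°

|L| = ℏ√(5·6) = √30 ℏ ≈ 5.477ℏ.
Σ m_l² = 110, so Σ(L_z)² = 110 ℏ².
cos θ_min = 5/√30, so θ_min ≈ 24.09°.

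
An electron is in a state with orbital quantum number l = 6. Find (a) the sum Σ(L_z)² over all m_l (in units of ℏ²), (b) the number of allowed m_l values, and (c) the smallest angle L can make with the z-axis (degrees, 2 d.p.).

Σ(L_z)² = 182 ℏ²; 13 values; θ_min ≈ 22.21°

Σ m_l² = 182, so Σ(L_z)² = 182 ℏ².
There are 2l+1 = 13 values of m_l.
cos θ_min = 6/√42, so θ_min ≈ 22.21°.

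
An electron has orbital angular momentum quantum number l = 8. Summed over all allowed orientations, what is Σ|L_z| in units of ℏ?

m_l ∈ {-8, -7, -6, -5, -4, -3, -2, -1, 0, 1, 2, 3, 4, 5, 6, 7, 8}.
Σ|m_l| = 2(1+2+…+8) = 72.

Σ|L_z| = 72 ℏ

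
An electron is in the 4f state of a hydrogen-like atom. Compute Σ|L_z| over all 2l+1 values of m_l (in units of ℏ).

The 4f subshell has l = 3.
The allowed m_l values are -3, -2, -1, 0, 1, 2, 3.
Σ|m_l| = 2·3(3+1)/2 = 12.

Σ|L_z| = 12 ℏ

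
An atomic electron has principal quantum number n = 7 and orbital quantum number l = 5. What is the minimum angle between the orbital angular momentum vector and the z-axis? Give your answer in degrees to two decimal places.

θ_min ≈ 24.09°

|L|² = l(l+1)ℏ² = 30ℏ², so |L| = √30 ℏ.
The smallest angle corresponds to the largest L_z, i.e. m_l = l = 5, giving L_z = 5ℏ.
cos θ_min = 5/√30, so θ_min ≈ 24.09°.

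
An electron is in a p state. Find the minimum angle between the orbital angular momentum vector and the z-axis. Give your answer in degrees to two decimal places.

θ_min ≈ 45.00°

A p state has l = 1.
|L| = ℏ√(l(l+1)) = √2 ℏ.
The smallest angle corresponds to the largest L_z, i.e. m_l = l = 1, giving L_z = 1ℏ.
cos θ_min = 1/√2, so θ_min ≈ 45.00°.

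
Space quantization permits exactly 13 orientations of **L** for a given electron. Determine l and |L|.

l = 6, |L| = √42 ℏ ≈ 6.481ℏ

Since there are 2l+1 = 13 values of m_l, l = 6.
|L| = ℏ√(l(l+1)) = ℏ√(6·7) = √42 ℏ.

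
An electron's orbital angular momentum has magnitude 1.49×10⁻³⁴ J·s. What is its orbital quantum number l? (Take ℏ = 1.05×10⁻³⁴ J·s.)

l = 1

In units of ℏ, |L| ≈ 1.419.
Set l(l+1) = 2.01; the integer solution is l = 1.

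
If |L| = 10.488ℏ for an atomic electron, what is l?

|L| = ℏ√(l(l+1)), so l(l+1) = 110.
l² + l − 110 = 0 ⇒ l = 10.

l = 10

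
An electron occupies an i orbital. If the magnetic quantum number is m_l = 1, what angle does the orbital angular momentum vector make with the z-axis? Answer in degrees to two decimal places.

The letter i corresponds to l = 6.
|L| = √(l(l+1)) ℏ = √42 ℏ.
L_z = m_l ℏ = 1ℏ.
cos θ = L_z/|L| = 1/√42, so θ ≈ 81.12°.

θ ≈ 81.12°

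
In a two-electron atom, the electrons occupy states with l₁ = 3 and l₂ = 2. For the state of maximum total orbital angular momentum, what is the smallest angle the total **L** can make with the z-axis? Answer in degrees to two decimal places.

The total orbital quantum number L ranges from |l₁ − l₂| to l₁ + l₂ in integer steps.
So L can be 1, 2, 3, 4, 5.
The maximum is L = 5, with |L_tot| = ℏ√(5·6) = √30 ℏ.
The minimum angle with z is arccos(5/√30) ≈ 24.09°.

θ_min ≈ 24.09°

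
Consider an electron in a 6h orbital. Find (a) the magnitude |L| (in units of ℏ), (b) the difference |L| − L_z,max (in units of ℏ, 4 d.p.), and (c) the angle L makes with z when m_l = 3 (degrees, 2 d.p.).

The 6h subshell has l = 5.
|L| = ℏ√(5·6) = √30 ℏ ≈ 5.477ℏ.
|L| − L_z,max = (√30 − 5)ℏ ≈ 0.4772ℏ.
For m_l = 3: cos θ = 3/√30, θ ≈ 56.79°.

|L| = √30 ℏ ≈ 5.477ℏ; |L|−L_z,max ≈ 0.4772ℏ; θ(m_l=3) ≈ 56.79°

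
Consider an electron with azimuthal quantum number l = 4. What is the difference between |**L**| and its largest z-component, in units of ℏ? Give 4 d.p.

|L| = 2√5 ℏ ≈ 4.4721ℏ, while L_z,max = lℏ = 4ℏ.
The difference is (2√5 − 4)ℏ ≈ 0.4721ℏ.

|L| − L_z,max ≈ 0.4721ℏ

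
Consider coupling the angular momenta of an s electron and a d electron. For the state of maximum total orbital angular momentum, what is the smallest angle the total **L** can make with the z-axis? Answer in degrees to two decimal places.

By the triangle rule, |l₁ − l₂| ≤ L ≤ l₁ + l₂.
Allowed values: L = 2.
The maximum is L = 2, with |L_tot| = ℏ√(2·3) = √6 ℏ.
The minimum angle with z is arccos(2/√6) ≈ 35.26°.

θ_min ≈ 35.26°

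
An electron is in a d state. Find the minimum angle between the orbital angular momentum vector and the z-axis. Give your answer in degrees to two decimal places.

θ_min ≈ 35.26°

A d state has l = 2.
|L| = ℏ√(l(l+1)) = √6 ℏ.
The smallest angle corresponds to the largest L_z, i.e. m_l = l = 2, giving L_z = 2ℏ.
cos θ_min = 2/√6, so θ_min ≈ 35.26°.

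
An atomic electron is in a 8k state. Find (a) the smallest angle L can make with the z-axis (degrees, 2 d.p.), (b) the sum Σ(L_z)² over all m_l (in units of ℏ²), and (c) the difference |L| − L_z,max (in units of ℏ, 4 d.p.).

8k means n = 8, l = 7.
cos θ_min = 7/√56, so θ_min ≈ 20.70°.
Σ m_l² = 280, so Σ(L_z)² = 280 ℏ².
|L| − L_z,max = (2√14 − 7)ℏ ≈ 0.4833ℏ.

θ_min ≈ 20.70°; Σ(L_z)² = 280 ℏ²; |L|−L_z,max ≈ 0.4833ℏ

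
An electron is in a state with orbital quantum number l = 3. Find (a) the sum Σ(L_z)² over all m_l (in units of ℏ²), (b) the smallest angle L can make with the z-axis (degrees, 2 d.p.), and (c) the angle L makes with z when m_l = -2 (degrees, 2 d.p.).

Σ(L_z)² = 28 ℏ²; θ_min ≈ 30.00°; θ(m_l=-2) ≈ 125.26°

Σ m_l² = 28, so Σ(L_z)² = 28 ℏ².
cos θ_min = 3/√12, so θ_min ≈ 30.00°.
For m_l = -2: cos θ = -2/√12, θ ≈ 125.26°.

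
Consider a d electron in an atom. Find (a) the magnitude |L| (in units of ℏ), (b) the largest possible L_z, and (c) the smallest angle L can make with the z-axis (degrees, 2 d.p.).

A d state has l = 2.
|L| = ℏ√(2·3) = √6 ℏ ≈ 2.449ℏ.
L_z,max = lℏ = 2ℏ.
cos θ_min = 2/√6, so θ_min ≈ 35.26°.

|L| = √6 ℏ ≈ 2.449ℏ; L_z,max = 2ℏ; θ_min ≈ 35.26°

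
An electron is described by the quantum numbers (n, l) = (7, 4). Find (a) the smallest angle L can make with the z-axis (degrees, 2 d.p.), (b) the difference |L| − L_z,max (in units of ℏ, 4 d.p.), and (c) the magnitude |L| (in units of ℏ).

cos θ_min = 4/√20, so θ_min ≈ 26.57°.
|L| − L_z,max = (2√5 − 4)ℏ ≈ 0.4721ℏ.
|L| = ℏ√(4·5) = 2√5 ℏ ≈ 4.472ℏ.

θ_min ≈ 26.57°; |L|−L_z,max ≈ 0.4721ℏ; |L| = 2√5 ℏ ≈ 4.472ℏ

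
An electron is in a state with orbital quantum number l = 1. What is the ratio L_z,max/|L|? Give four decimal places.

|L| = √2 ℏ ≈ 1.4142ℏ, while L_z,max = lℏ = 1ℏ.
L_z,max/|L| = 1/√2 = 0.7071.

L_z,max/|L| = 0.7071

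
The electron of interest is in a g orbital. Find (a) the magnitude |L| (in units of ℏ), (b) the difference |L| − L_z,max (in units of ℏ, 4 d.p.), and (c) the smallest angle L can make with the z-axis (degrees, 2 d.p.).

A g state has l = 4.
|L| = ℏ√(4·5) = 2√5 ℏ ≈ 4.472ℏ.
|L| − L_z,max = (2√5 − 4)ℏ ≈ 0.4721ℏ.
cos θ_min = 4/√20, so θ_min ≈ 26.57°.

|L| = 2√5 ℏ ≈ 4.472ℏ; |L|−L_z,max ≈ 0.4721ℏ; θ_min ≈ 26.57°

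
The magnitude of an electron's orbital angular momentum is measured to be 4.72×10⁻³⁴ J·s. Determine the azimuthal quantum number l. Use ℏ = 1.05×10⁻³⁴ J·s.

l = 4

|L|/ℏ = (4.72×10⁻³⁴)/(1.05×10⁻³⁴) ≈ 4.495.
l(l+1) ≈ 4.495² ≈ 20.21, so l = 4.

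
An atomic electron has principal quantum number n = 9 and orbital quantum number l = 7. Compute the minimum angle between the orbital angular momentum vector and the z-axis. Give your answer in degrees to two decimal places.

θ_min ≈ 20.70°

|L| = √(l(l+1)) ℏ = 2√14 ℏ.
The smallest angle corresponds to the largest L_z, i.e. m_l = l = 7, giving L_z = 7ℏ.
cos θ_min = 7/√56, so θ_min ≈ 20.70°.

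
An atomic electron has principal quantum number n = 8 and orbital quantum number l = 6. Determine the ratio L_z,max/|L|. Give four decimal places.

L_z,max/|L| = 0.9258

|L| = √42 ℏ ≈ 6.4807ℏ, while L_z,max = lℏ = 6ℏ.
L_z,max/|L| = 6/√42 = 0.9258.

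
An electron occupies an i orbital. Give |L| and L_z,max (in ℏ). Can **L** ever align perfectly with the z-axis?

No: L_z,max = 6ℏ < |L| = √42 ℏ ≈ 6.481ℏ

An i state has l = 6.
|L| = √42 ℏ ≈ 6.4807ℏ, while L_z,max = lℏ = 6ℏ.
Since |L| > L_z,max, the vector can never point exactly along z; the closest it comes is θ_min = arccos(6/√42) ≈ 22.2°.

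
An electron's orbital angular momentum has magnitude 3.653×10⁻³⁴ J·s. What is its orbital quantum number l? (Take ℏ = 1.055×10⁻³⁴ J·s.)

In units of ℏ, |L| ≈ 3.463.
Set l(l+1) = 11.99; the integer solution is l = 3.

l = 3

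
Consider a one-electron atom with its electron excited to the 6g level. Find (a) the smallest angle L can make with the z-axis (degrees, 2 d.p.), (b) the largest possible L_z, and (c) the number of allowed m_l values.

The 6g level has l = 4.
cos θ_min = 4/√20, so θ_min ≈ 26.57°.
L_z,max = lℏ = 4ℏ.
There are 2l+1 = 9 values of m_l.

θ_min ≈ 26.57°; L_z,max = 4ℏ; 9 values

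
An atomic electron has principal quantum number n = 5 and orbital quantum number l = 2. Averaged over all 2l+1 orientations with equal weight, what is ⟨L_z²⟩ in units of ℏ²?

The allowed m_l values are -2, -1, 0, 1, 2.
Average of L_z² over 5 states: 10/5 ℏ² = 2 ℏ².

⟨L_z²⟩ = 2 ℏ²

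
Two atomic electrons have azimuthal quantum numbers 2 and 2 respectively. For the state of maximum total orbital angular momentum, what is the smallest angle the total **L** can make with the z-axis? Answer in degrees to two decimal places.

Angular momentum addition gives L = |l₁ − l₂|, …, l₁ + l₂.
Allowed values: L = 0, 1, 2, 3, 4.
The maximum is L = 4, with |L_tot| = ℏ√(4·5) = 2√5 ℏ.
The minimum angle with z is arccos(4/√20) ≈ 26.57°.

θ_min ≈ 26.57°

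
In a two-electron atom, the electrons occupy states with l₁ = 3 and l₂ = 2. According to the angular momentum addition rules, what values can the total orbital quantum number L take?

The total orbital quantum number L ranges from |l₁ − l₂| to l₁ + l₂ in integer steps.
So L can be 1, 2, 3, 4, 5.

L = 1, 2, 3, 4, 5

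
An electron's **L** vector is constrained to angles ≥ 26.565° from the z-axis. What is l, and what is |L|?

l = 4, |L| = 2√5 ℏ ≈ 4.472ℏ

At minimum angle, m_l = l, so cos θ = l/√(l(l+1)); cos²θ = l/(l+1) = 0.8000.
Thus l = 0.8000/(1 − 0.8000) ≈ 4.
Then |L| = ℏ√(4·5) = 2√5 ℏ.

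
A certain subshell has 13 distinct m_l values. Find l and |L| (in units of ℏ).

l = 6, |L| = √42 ℏ ≈ 6.481ℏ

Since there are 2l+1 = 13 values of m_l, l = 6.
Then |L| = √(l(l+1)) ℏ = √42 ℏ.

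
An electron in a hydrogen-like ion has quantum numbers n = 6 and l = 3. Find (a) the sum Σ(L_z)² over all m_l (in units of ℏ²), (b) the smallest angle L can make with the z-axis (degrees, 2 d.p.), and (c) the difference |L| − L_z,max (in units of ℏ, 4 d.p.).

Σ m_l² = 28, so Σ(L_z)² = 28 ℏ².
cos θ_min = 3/√12, so θ_min ≈ 30.00°.
|L| − L_z,max = (2√3 − 3)ℏ ≈ 0.4641ℏ.

Σ(L_z)² = 28 ℏ²; θ_min ≈ 30.00°; |L|−L_z,max ≈ 0.4641ℏ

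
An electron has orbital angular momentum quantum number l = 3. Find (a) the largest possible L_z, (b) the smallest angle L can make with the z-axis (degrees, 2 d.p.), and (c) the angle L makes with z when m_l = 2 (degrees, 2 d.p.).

L_z,max = lℏ = 3ℏ.
cos θ_min = 3/√12, so θ_min ≈ 30.00°.
For m_l = 2: cos θ = 2/√12, θ ≈ 54.74°.

L_z,max = 3ℏ; θ_min ≈ 30.00°; θ(m_l=2) ≈ 54.74°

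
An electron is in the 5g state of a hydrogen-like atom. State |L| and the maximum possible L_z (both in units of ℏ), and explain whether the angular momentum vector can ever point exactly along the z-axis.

For 5g, l = 4.
|L| = 2√5 ℏ ≈ 4.4721ℏ, while L_z,max = lℏ = 4ℏ.
Since |L| > L_z,max, the vector can never point exactly along z; the closest it comes is θ_min = arccos(4/√20) ≈ 26.6°.

No: L_z,max = 4ℏ < |L| = 2√5 ℏ ≈ 4.472ℏ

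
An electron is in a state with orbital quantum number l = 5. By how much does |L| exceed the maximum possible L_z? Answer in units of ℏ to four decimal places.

|L| = √30 ℏ ≈ 5.4772ℏ, while L_z,max = lℏ = 5ℏ.
The difference is (√30 − 5)ℏ ≈ 0.4772ℏ.

|L| − L_z,max ≈ 0.4772ℏ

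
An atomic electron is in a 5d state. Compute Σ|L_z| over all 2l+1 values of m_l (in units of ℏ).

Σ|L_z| = 6 ℏ

The 5d subshell has l = 2.
The allowed m_l values are -2, -1, 0, 1, 2.
Σ|m_l| = l(l+1) = 6.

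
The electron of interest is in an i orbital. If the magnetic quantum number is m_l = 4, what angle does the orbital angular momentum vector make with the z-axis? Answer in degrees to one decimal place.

The letter i corresponds to l = 6.
|L| = √(l(l+1)) ℏ = √42 ℏ.
L_z = m_l ℏ = 4ℏ.
cos θ = L_z/|L| = 4/√42, so θ ≈ 51.9°.

θ ≈ 51.9°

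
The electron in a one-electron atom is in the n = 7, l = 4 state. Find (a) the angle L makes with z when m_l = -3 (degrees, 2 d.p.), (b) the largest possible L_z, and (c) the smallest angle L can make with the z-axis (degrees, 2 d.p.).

For m_l = -3: cos θ = -3/√20, θ ≈ 132.13°.
L_z,max = lℏ = 4ℏ.
cos θ_min = 4/√20, so θ_min ≈ 26.57°.

θ(m_l=-3) ≈ 132.13°; L_z,max = 4ℏ; θ_min ≈ 26.57°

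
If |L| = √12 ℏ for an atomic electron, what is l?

l = 3

Since |L|² = l(l+1)ℏ², l(l+1) = 12.
Solving: l = 3.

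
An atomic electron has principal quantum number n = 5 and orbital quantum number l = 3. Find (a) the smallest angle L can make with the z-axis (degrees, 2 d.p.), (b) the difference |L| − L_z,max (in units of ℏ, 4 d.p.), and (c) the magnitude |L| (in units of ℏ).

θ_min ≈ 30.00°; |L|−L_z,max ≈ 0.4641ℏ; |L| = 2√3 ℏ ≈ 3.464ℏ

cos θ_min = 3/√12, so θ_min ≈ 30.00°.
|L| − L_z,max = (2√3 − 3)ℏ ≈ 0.4641ℏ.
|L| = ℏ√(3·4) = 2√3 ℏ ≈ 3.464ℏ.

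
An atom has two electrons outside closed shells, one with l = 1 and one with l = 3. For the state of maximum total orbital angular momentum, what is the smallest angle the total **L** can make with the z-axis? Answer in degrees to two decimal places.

L runs from |1 − 3| = 2 to 1 + 3 = 4.
So L can be 2, 3, 4.
The maximum is L = 4, with |L_tot| = ℏ√(4·5) = 2√5 ℏ.
The minimum angle with z is arccos(4/√20) ≈ 26.57°.

θ_min ≈ 26.57°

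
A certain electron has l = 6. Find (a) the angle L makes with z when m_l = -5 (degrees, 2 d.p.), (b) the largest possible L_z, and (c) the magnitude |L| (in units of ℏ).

θ(m_l=-5) ≈ 140.49°; L_z,max = 6ℏ; |L| = √42 ℏ ≈ 6.481ℏ

For m_l = -5: cos θ = -5/√42, θ ≈ 140.49°.
L_z,max = lℏ = 6ℏ.
|L| = ℏ√(6·7) = √42 ℏ ≈ 6.481ℏ.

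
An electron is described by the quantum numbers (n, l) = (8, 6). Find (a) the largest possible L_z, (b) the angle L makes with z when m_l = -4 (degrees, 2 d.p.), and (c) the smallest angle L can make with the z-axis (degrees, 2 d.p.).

L_z,max = lℏ = 6ℏ.
For m_l = -4: cos θ = -4/√42, θ ≈ 128.11°.
cos θ_min = 6/√42, so θ_min ≈ 22.21°.

L_z,max = 6ℏ; θ(m_l=-4) ≈ 128.11°; θ_min ≈ 22.21°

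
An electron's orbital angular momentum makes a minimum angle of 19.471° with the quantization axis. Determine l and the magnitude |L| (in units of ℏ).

l = 8, |L| = 6√2 ℏ ≈ 8.485ℏ

cos θ_min = l/√(l(l+1)) = √(l/(l+1)), so l/(l+1) = cos²(19.471°) = 0.8889.
Thus l = 0.8889/(1 − 0.8889) ≈ 8.
Then |L| = ℏ√(8·9) = 6√2 ℏ.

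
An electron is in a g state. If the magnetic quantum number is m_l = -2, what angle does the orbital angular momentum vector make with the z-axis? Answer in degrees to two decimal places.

For a g orbital, l = 4.
|L|² = l(l+1)ℏ² = 20ℏ², so |L| = 2√5 ℏ.
L_z = m_l ℏ = −2ℏ.
cos θ = L_z/|L| = -2/√20, so θ ≈ 116.57°.

θ ≈ 116.57°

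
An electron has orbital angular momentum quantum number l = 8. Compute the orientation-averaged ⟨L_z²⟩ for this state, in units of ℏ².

The allowed m_l values are -8, -7, -6, -5, -4, -3, -2, -1, 0, 1, 2, 3, 4, 5, 6, 7, 8.
Average of L_z² over 17 states: 408/17 ℏ² = 24 ℏ².

⟨L_z²⟩ = 24 ℏ²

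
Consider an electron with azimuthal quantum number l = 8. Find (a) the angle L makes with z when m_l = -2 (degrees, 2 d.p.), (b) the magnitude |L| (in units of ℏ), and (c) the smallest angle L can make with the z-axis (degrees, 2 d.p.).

For m_l = -2: cos θ = -2/√72, θ ≈ 103.63°.
|L| = ℏ√(8·9) = 6√2 ℏ ≈ 8.485ℏ.
cos θ_min = 8/√72, so θ_min ≈ 19.47°.

θ(m_l=-2) ≈ 103.63°; |L| = 6√2 ℏ ≈ 8.485ℏ; θ_min ≈ 19.47°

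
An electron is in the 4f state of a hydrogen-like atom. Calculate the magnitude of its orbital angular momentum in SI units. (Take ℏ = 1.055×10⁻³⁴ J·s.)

4f means n = 4, l = 3.
|L| = ℏ√(l(l+1)) = ℏ√(3·4) = 2√3 ℏ
Numerically, |L| = 3.464 × (1.055×10⁻³⁴ J·s) = 3.655×10⁻³⁴ J·s.

|L| = 3.655×10⁻³⁴ J·s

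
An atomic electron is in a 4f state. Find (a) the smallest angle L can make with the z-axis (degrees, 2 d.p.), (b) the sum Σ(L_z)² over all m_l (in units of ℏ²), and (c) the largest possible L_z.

θ_min ≈ 30.00°; Σ(L_z)² = 28 ℏ²; L_z,max = 3ℏ

For 4f, l = 3.
cos θ_min = 3/√12, so θ_min ≈ 30.00°.
Σ m_l² = 28, so Σ(L_z)² = 28 ℏ².
L_z,max = lℏ = 3ℏ.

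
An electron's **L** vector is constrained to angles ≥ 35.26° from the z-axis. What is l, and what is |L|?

l = 2, |L| = √6 ℏ ≈ 2.449ℏ

At minimum angle, m_l = l, so cos θ = l/√(l(l+1)); cos²θ = l/(l+1) = 0.6667.
Thus l = 0.6667/(1 − 0.6667) ≈ 2.
Then |L| = ℏ√(2·3) = √6 ℏ.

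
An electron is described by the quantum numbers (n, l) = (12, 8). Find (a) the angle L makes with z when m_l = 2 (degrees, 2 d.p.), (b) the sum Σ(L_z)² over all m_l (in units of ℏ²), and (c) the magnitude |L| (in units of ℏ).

θ(m_l=2) ≈ 76.37°; Σ(L_z)² = 408 ℏ²; |L| = 6√2 ℏ ≈ 8.485ℏ

For m_l = 2: cos θ = 2/√72, θ ≈ 76.37°.
Σ m_l² = 408, so Σ(L_z)² = 408 ℏ².
|L| = ℏ√(8·9) = 6√2 ℏ ≈ 8.485ℏ.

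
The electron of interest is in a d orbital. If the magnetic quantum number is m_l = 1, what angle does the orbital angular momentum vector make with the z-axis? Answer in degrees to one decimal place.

θ ≈ 65.9°

For a d orbital, l = 2.
|L|² = l(l+1)ℏ² = 6ℏ², so |L| = √6 ℏ.
L_z = m_l ℏ = 1ℏ.
cos θ = L_z/|L| = 1/√6, so θ ≈ 65.9°.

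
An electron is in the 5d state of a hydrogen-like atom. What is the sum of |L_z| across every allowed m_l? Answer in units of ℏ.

The 5d subshell has l = 2.
m_l ∈ {-2, -1, 0, 1, 2}.
Σ|m_l| = 2(1+2+…+2) = 6.

Σ|L_z| = 6 ℏ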